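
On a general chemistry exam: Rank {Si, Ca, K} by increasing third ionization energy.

Consider each +2 ion: Si²⁺ still has 2 valence electrons; Ca²⁺ is the bare [Ar] core; K²⁺ is already 1 electron into the core.
Core electrons are held far more tightly than valence electrons, so K and Ca top the IE_3 order.
The numbers (kJ/mol): Si 3232, Ca 4912, K 4420.
Putting it together, IE_3: Si < K < Ca.

Si < K < Ca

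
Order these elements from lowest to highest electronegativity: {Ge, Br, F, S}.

F is in period 2, group 17; S is in period 3, group 16; Ge is in period 4, group 14; Br is in period 4, group 17.
Electronegativity increases across a period and decreases down a group, tracking effective nuclear charge and atomic size.
Neither a single period nor a single group — weigh both effects.
S > Ge: both effects reinforce here, so S is clearly the higher of the two.
Br > S: the two effects oppose for this pair; the across-period effect wins (2.96 vs 2.58).
F > Br: F sits above Br in group 17, so the down-group effect alone puts F higher.
Approximate values (Pauling): F 3.98, S 2.58, Ge 2.01, Br 2.96.
So from lowest to highest: Ge < S < Br < F.

Ge, S, Br, F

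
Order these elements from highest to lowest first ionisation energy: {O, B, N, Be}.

N > O > Be > B

Be is in period 2, group 2; B is in period 2, group 13; N is in period 2, group 15; O is in period 2, group 16.
Removing the outermost electron gets harder across a period and easier down a group.
All lie in period 2; the across-period trend (first ionization energy increases left to right) applies, with the exception below.
Note the exception: Be has a higher first ionization energy than B, contrary to the simple trend — removing B's lone 2p electron is easier than breaking Be's filled 2s².
Note the exception: N has a higher first ionization energy than O, contrary to the simple trend — pairing an electron in O's 2p⁴ costs repulsion energy, so O ionizes more easily than half-filled N (2p³).
For reference (kJ/mol): Be 900, B 801, N 1402, O 1314.
So from highest to lowest: N > O > Be > B.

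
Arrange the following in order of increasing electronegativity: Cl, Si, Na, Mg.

Na is in period 3, group 1; Mg is in period 3, group 2; Si is in period 3, group 14; Cl is in period 3, group 17.
EN rises left→right (higher Z_eff, smaller atoms) and falls top→bottom (larger, more shielded atoms).
All lie in period 3, so electronegativity increases left to right.
So from lowest to highest: Na < Mg < Si < Cl.

Na, Mg, Si, Cl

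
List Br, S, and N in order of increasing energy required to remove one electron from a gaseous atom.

N is in period 2, group 15; S is in period 3, group 16; Br is in period 4, group 17.
Removing the outermost electron gets harder across a period and easier down a group.
A diagonal step moves right (one effect) and down (the opposite effect) at once.
Br > S: the two effects oppose for this pair; the across-period effect wins (1140 vs 1000 kJ/mol).
N > Br: period and group pull opposite ways; the down-group shift dominates (1402 vs 1140 kJ/mol).
Approximate values (kJ/mol): N 1402, S 1000, Br 1140.
So from lowest to highest: S < Br < N.

S < Br < N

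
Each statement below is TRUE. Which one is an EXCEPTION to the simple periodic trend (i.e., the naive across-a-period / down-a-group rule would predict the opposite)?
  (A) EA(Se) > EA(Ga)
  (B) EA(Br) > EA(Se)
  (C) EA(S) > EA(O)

(C)

The general trend: electron affinity increases across a period and decreases down a group.
(A) Se (period 4, group 16) vs Ga (period 4, group 13): the stated order agrees with the simple trend.
(B) Br (period 4, group 17) vs Se (period 4, group 16): the stated order agrees with the simple trend.
(C) S (period 3, group 16) vs O (period 2, group 16): the stated order contradicts the simple trend.
The exception is (C): the compact 2p subshell of O repels the added electron more than S's larger 3p does.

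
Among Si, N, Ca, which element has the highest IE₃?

Ca

IE_3 is the cost of taking one more electron from the +2 cation: Si²⁺ still has 2 valence electrons; N²⁺ still has 3 valence electrons; Ca²⁺ is the bare [Ar] core.
Core electrons are held far more tightly than valence electrons, so Ca tops the IE_3 order.
Valence configurations: Si²⁺ [Ne]3s², N²⁺ [He]2s²2p¹.
The numbers (kJ/mol): Si 3232, N 4578, Ca 4912.
Putting it together, IE_3: Si < N < Ca.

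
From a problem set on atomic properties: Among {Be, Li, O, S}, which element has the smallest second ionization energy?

Be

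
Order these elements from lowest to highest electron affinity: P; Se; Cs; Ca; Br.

Ca < Cs < P < Se < Br

P is in period 3, group 15; Ca is in period 4, group 2; Se is in period 4, group 16; Br is in period 4, group 17; Cs is in period 6, group 1.
EA tends to increase across a period and decrease down a group, though the pattern is less regular than for IE or radius.
These span different periods and groups, so the two trends combine.
Cs > Ca: this pair runs against the simple trend — see the exception note.
P > Cs: both effects reinforce here, so P is clearly the higher of the two.
Se > P: the two effects oppose for this pair; the across-period effect wins (195 vs 72 kJ/mol).
Br > Se: both are in period 4; the period trend gives Br the larger value.
Note the exception: Cs has a higher electron affinity than Ca, contrary to the simple trend — adding an electron to Ca (ns²) has to open a new, higher-energy np subshell, which is unfavourable.
Approximate values (kJ/mol): P 72, Ca 2, Se 195, Br 325, Cs 46.
So from lowest to highest: Ca < Cs < P < Se < Br.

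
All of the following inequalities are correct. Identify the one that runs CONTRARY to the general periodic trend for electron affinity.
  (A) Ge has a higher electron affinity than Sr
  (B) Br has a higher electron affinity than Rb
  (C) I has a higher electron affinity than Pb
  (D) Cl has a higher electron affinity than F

(D)

The general trend: electron affinity increases across a period and decreases down a group.
(A) Ge (period 4, group 14) vs Sr (period 5, group 2): the stated order agrees with the simple trend.
(B) Br (period 4, group 17) vs Rb (period 5, group 1): the stated order agrees with the simple trend.
(C) I (period 5, group 17) vs Pb (period 6, group 14): the stated order agrees with the simple trend.
(D) Cl (period 3, group 17) vs F (period 2, group 17): the stated order contradicts the simple trend.
The exception is (D): F's small 2p subshell makes the incoming electron feel strong e⁻–e⁻ repulsion, so Cl actually releases more energy on gaining an electron.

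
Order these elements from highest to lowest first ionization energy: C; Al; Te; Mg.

C is in period 2, group 14; Mg is in period 3, group 2; Al is in period 3, group 13; Te is in period 5, group 16.
Across a period the outer electron is held more tightly (higher IE₁); down a group it sits in a higher shell, more shielded, and comes off more easily.
These span different periods and groups, so the two trends combine.
Mg > Al: this pair runs against the simple trend — see the exception note.
Te > Mg: period and group pull opposite ways; the across-period shift dominates (869 vs 738 kJ/mol).
C > Te: period and group pull opposite ways; the down-group shift dominates (1086 vs 869 kJ/mol).
Note the exception: Mg has a higher first ionization energy than Al, contrary to the simple trend — Al's single 3p electron is easier to remove than one from Mg's filled 3s².
For reference (kJ/mol): C 1086, Mg 738, Al 578, Te 869.
So from highest to lowest: C > Te > Mg > Al.

C > Te > Mg > Al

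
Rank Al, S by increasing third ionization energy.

Al < S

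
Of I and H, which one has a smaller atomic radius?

H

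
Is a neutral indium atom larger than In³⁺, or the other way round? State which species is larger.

Forming In³⁺ removes 3 electrons from In. Fewer electrons for the same nuclear charge means less shielding and a higher Z_eff on the remaining electrons, and for main-group metals the entire outer shell is lost.
A cation is smaller than its parent atom: In³⁺ < In.

In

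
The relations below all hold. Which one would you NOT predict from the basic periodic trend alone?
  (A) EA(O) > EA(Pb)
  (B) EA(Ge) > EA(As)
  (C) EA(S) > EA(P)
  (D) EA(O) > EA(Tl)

(B)

The general trend: electron affinity increases across a period and decreases down a group.
(A) O (period 2, group 16) vs Pb (period 6, group 14): the stated order agrees with the simple trend.
(B) Ge (period 4, group 14) vs As (period 4, group 15): the stated order contradicts the simple trend.
(C) S (period 3, group 16) vs P (period 3, group 15): the stated order agrees with the simple trend.
(D) O (period 2, group 16) vs Tl (period 6, group 13): the stated order agrees with the simple trend.
The exception is (B): adding an electron to As's half-filled 4p³ is unfavourable, so Ge (4p²) has the more exothermic EA.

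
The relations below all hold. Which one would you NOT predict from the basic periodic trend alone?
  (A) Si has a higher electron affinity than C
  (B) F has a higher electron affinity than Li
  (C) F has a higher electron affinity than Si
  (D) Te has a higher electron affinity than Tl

The general trend: electron affinity increases across a period and decreases down a group.
(A) Si (period 3, group 14) vs C (period 2, group 14): the stated order contradicts the simple trend.
(B) F (period 2, group 17) vs Li (period 2, group 1): the stated order agrees with the simple trend.
(C) F (period 2, group 17) vs Si (period 3, group 14): the stated order agrees with the simple trend.
(D) Te (period 5, group 16) vs Tl (period 6, group 13): the stated order agrees with the simple trend.
The exception is (A): Si's larger, more diffuse 3p orbitals accept an added electron slightly more readily than C's compact 2p.

(A)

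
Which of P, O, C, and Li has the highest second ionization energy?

Li

Consider each +1 ion: P⁺ still has 4 valence electrons; O⁺ still has 5 valence electrons; C⁺ still has 3 valence electrons; Li⁺ is the bare [He] core.
Core electrons are held far more tightly than valence electrons, so Li tops the IE_2 order.
Valence configurations: P⁺ [Ne]3s²3p², O⁺ [He]2s²2p³, C⁺ [He]2s²2p¹.
Tabulated IE_2 (kJ/mol): P 1907, O 3388, C 2353, Li 7298.
Hence IE_2: P < C < O < Li.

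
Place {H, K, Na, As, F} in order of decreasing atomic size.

H is in period 1, group 1; F is in period 2, group 17; Na is in period 3, group 1; K is in period 4, group 1; As is in period 4, group 15.
Radius decreases left→right (rising Z_eff, same n) and increases top→bottom (higher n).
Neither a single period nor a single group — weigh both effects.
F > H: period and group pull opposite ways; the down-group shift dominates (64 vs 32 pm).
As > F: relative to F, both the across-period and down-group shifts push As's atomic radius up.
Na > As: the two effects oppose for this pair; the across-period effect wins (155 vs 121 pm).
K > Na: they share group 1; the group trend gives K the larger value.
Tabulated atomic radius (pm): H 32, F 64, Na 155, K 196, As 121.
So from largest to smallest: K > Na > As > F > H.

K > Na > As > F > H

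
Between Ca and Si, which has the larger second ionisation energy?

Si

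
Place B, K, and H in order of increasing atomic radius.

Atomic radius shrinks across a period as nuclear charge pulls the same shell inward, and grows down a group as new shells are added.
These span different periods and groups, so the two trends combine.
B > H: period and group pull opposite ways; the down-group shift dominates (85 vs 32 pm).
K > B: both effects reinforce here, so K is clearly the larger of the two.
Tabulated atomic radius (pm): H 32, B 85, K 196.
So from smallest to largest: H < B < K.

H < B < K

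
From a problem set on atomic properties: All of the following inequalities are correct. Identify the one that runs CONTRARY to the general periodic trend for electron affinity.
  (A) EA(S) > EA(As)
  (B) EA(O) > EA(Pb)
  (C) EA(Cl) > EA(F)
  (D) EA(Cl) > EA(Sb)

(C)

The general trend: electron affinity increases across a period and decreases down a group.
(A) S (period 3, group 16) vs As (period 4, group 15): the stated order agrees with the simple trend.
(B) O (period 2, group 16) vs Pb (period 6, group 14): the stated order agrees with the simple trend.
(C) Cl (period 3, group 17) vs F (period 2, group 17): the stated order contradicts the simple trend.
(D) Cl (period 3, group 17) vs Sb (period 5, group 15): the stated order agrees with the simple trend.
The exception is (C): F's small 2p subshell makes the incoming electron feel strong e⁻–e⁻ repulsion, so Cl actually releases more energy on gaining an electron.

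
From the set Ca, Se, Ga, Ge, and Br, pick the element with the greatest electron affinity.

Br

Atoms with high Z_eff and room in the valence shell (especially the halogens) have the most exothermic electron affinities.
All lie in period 4, so electron affinity increases left to right.
The greatest electron affinity among these belongs to Br.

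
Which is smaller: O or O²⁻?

O

Forming O²⁻ adds 2 electrons to O. More electron–electron repulsion in the same shell, with unchanged nuclear charge, lets the cloud expand.
An anion is larger than its parent atom: O²⁻ > O.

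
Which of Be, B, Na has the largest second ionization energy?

IE_2 is the cost of taking one more electron from the +1 cation: Be⁺ still has 1 valence electron; B⁺ still has 2 valence electrons; Na⁺ is the bare [Ne] core.
Core electrons are held far more tightly than valence electrons, so Na tops the IE_2 order.
Valence configurations: Be⁺ [He]2s¹, B⁺ [He]2s².
The numbers (kJ/mol): Be 1757, B 2427, Na 4562.
Overall IE_2 order: Be < B < Na.

Na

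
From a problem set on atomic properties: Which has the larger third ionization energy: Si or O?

O

IE_3 is the cost of taking one more electron from the +2 cation: Si²⁺ still has 2 valence electrons; O²⁺ still has 4 valence electrons.
All are still removing valence electrons, so compare the +2 ions as you would atoms: IE_3 generally rises across a period (higher Z_eff) and falls down a group (larger shell), subject to the usual subshell exceptions.
Valence configurations: Si²⁺ [Ne]3s², O²⁺ [He]2s²2p².
Tabulated IE_3 (kJ/mol): Si 3232, O 5300.
Hence IE_3: Si < O.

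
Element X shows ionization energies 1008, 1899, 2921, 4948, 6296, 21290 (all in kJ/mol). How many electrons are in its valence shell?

5

Look for the largest jump between consecutive ionization energies: IE6/IE5 ≈ 3.4, far larger than any earlier ratio.
That jump marks the point where a core electron is being removed. So the atom has 5 valence electrons.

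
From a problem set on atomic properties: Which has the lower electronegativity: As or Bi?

As is in period 4, group 15; Bi is in period 6, group 15.
Electronegativity increases across a period and decreases down a group, tracking effective nuclear charge and atomic size.
All are in group 15, so electronegativity increases up the group.
So Bi has the lower electronegativity (Bi < As).

Bi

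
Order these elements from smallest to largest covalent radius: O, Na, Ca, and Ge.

O is in period 2, group 16; Na is in period 3, group 1; Ca is in period 4, group 2; Ge is in period 4, group 14.
Radius decreases left→right (rising Z_eff, same n) and increases top→bottom (higher n).
These span different periods and groups, so the two trends combine.
Ge > O: both effects reinforce here, so Ge is clearly the larger of the two.
Na > Ge: period and group pull opposite ways; the across-period shift dominates (155 vs 121 pm).
Ca > Na: the two effects oppose for this pair; the down-group effect wins (171 vs 155 pm).
Tabulated atomic radius (pm): O 63, Na 155, Ca 171, Ge 121.
So from smallest to largest: O < Ge < Na < Ca.

O < Ge < Na < Ca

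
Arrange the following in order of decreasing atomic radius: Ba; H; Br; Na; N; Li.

Across a period the added protons contract the valence shell; down a group each new principal shell makes the atom larger.
Neither a single period nor a single group — weigh both effects.
N > H: the two effects oppose for this pair; the down-group effect wins (71 vs 32 pm).
Br > N: the two effects oppose for this pair; the down-group effect wins (114 vs 71 pm).
Li > Br: period and group pull opposite ways; the across-period shift dominates (133 vs 114 pm).
Na > Li: they share group 1; the group trend gives Na the larger value.
Ba > Na: period and group pull opposite ways; the down-group shift dominates (196 vs 155 pm).
For reference (pm): H 32, Li 133, N 71, Na 155, Br 114, Ba 196.
So from largest to smallest: Ba > Na > Li > Br > N > H.

Ba > Na > Li > Br > N > H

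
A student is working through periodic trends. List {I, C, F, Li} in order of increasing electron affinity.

Li, C, I, F

Li is in period 2, group 1; C is in period 2, group 14; F is in period 2, group 17; I is in period 5, group 17.
Atoms with high Z_eff and room in the valence shell (especially the halogens) have the most exothermic electron affinities.
Here both period and group differ, so the two effects have to be weighed against each other.
C > Li: C lies to the right of Li in period 2, so the across-period effect alone puts C higher.
I > C: the two effects oppose for this pair; the across-period effect wins (295 vs 122 kJ/mol).
F > I: F sits above I in group 17, so the down-group effect alone puts F higher.
Approximate values (kJ/mol): Li 60, C 122, F 328, I 295.
So from lowest to highest: Li < C < I < F.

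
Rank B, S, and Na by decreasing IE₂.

Na, B, S

The second ionization energy removes an electron from the +1 ion. For each element: B⁺ still has 2 valence electrons; S⁺ still has 5 valence electrons; Na⁺ is the bare [Ne] core.
Core electrons are held far more tightly than valence electrons, so Na tops the IE_2 order.
Valence configurations: B⁺ [He]2s², S⁺ [Ne]3s²3p³.
The numbers (kJ/mol): B 2427, S 2252, Na 4562.
So the second ionization energies run S < B < Na.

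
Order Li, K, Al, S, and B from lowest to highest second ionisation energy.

Al, S, B, K, Li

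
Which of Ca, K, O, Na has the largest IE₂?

Na

After 1 electron has been removed, what remains? Ca⁺ still has 1 valence electron; K⁺ is the bare [Ar] core; O⁺ still has 5 valence electrons; Na⁺ is the bare [Ne] core.
Usually core removal costs more than valence removal, but here the competition is close: a tightly held n=2 valence electron can cost more to remove than an n=3 core electron, so the actual values have to decide it.
Valence configurations: Ca⁺ [Ar]4s¹, O⁺ [He]2s²2p³.
Tabulated IE_2 (kJ/mol): Ca 1145, K 3052, O 3388, Na 4562.
Hence IE_2: Ca < K < O < Na.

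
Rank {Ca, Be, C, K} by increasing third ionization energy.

K < C < Ca < Be

After 2 electrons have been removed, what remains? Ca²⁺ is the bare [Ar] core; Be²⁺ is the bare [He] core; C²⁺ still has 2 valence electrons; K²⁺ is already 1 electron into the core.
Usually core removal costs more than valence removal, but here the competition is close: a tightly held n=2 valence electron can cost more to remove than an n=3 core electron, so the actual values have to decide it.
Tabulated IE_3 (kJ/mol): Ca 4912, Be 14849, C 4620, K 4420.
Putting it together, IE_3: K < C < Ca < Be.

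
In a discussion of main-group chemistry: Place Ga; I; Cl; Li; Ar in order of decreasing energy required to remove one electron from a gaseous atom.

Ar > Cl > I > Ga > Li

Li is in period 2, group 1; Cl is in period 3, group 17; Ar is in period 3, group 18; Ga is in period 4, group 13; I is in period 5, group 17.
Removing the outermost electron gets harder across a period and easier down a group.
Here both period and group differ, so the two effects have to be weighed against each other.
Ga > Li: the two effects oppose for this pair; the across-period effect wins (579 vs 520 kJ/mol).
I > Ga: the two effects oppose for this pair; the across-period effect wins (1008 vs 579 kJ/mol).
Cl > I: they share group 17; the group trend gives Cl the larger value.
Ar > Cl: both are in period 3; the period trend gives Ar the larger value.
Approximate values (kJ/mol): Li 520, Cl 1251, Ar 1521, Ga 579, I 1008.
So from highest to lowest: Ar > Cl > I > Ga > Li.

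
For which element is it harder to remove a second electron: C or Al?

The second ionization energy removes an electron from the +1 ion. For each element: C⁺ still has 3 valence electrons; Al⁺ still has 2 valence electrons.
All are still removing valence electrons, so compare the +1 ions as you would atoms: IE_2 generally rises across a period (higher Z_eff) and falls down a group (larger shell), subject to the usual subshell exceptions.
Valence configurations: C⁺ [He]2s²2p¹, Al⁺ [Ne]3s².
The numbers (kJ/mol): C 2353, Al 1817.
Putting it together, IE_2: Al < C.

C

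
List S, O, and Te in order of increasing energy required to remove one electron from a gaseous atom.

Te < S < O

First ionization energy rises across a period (greater Z_eff holds electrons more tightly) and falls down a group (valence electrons are farther from the nucleus).
All are in group 16, so first ionization energy increases up the group.
So from lowest to highest: Te < S < O.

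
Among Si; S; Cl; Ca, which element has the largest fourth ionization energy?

After 3 electrons have been removed, what remains? Si³⁺ still has 1 valence electron; S³⁺ still has 3 valence electrons; Cl³⁺ still has 4 valence electrons; Ca³⁺ is already 1 electron into the core.
Pulling an electron out of a noble-gas core costs far more than removing a remaining valence electron, so Ca sits at the high end of IE_4.
Valence configurations: Si³⁺ [Ne]3s¹, S³⁺ [Ne]3s²3p¹, Cl³⁺ [Ne]3s²3p².
Tabulated IE_4 (kJ/mol): Si 4356, S 4556, Cl 5159, Ca 6491.
Hence IE_4: Si < S < Cl < Ca.

Ca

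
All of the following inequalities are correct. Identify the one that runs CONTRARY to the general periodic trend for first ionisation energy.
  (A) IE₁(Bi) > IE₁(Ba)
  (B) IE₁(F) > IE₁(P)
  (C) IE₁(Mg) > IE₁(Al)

The general trend: first ionisation energy increases across a period and decreases down a group.
(A) Bi (period 6, group 15) vs Ba (period 6, group 2): the stated order agrees with the simple trend.
(B) F (period 2, group 17) vs P (period 3, group 15): the stated order agrees with the simple trend.
(C) Mg (period 3, group 2) vs Al (period 3, group 13): the stated order contradicts the simple trend.
The exception is (C): Al's single 3p electron is easier to remove than one from Mg's filled 3s².

(C)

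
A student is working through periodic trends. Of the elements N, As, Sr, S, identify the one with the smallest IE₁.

N is in period 2, group 15; S is in period 3, group 16; As is in period 4, group 15; Sr is in period 5, group 2.
First ionization energy rises across a period (greater Z_eff holds electrons more tightly) and falls down a group (valence electrons are farther from the nucleus).
These span different periods and groups, so the two trends combine.
As > Sr: relative to Sr, both the across-period and down-group shifts push As's first ionization energy up.
S > As: relative to As, both the across-period and down-group shifts push S's first ionization energy up.
N > S: the two effects oppose for this pair; the down-group effect wins (1402 vs 1000 kJ/mol).
Approximate values (kJ/mol): N 1402, S 1000, As 947, Sr 550.
The smallest IE₁ among these belongs to Sr.

Sr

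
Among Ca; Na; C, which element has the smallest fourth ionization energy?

C

After 3 electrons have been removed, what remains? Ca³⁺ is already 1 electron into the core; Na³⁺ is already 2 electrons into the core; C³⁺ still has 1 valence electron.
Pulling an electron out of a noble-gas core costs far more than removing a remaining valence electron, so Ca and Na sit at the high end of IE_4.
Approximate IE_4 values (kJ/mol): Ca 6491, Na 9543, C 6223.
Putting it together, IE_4: C < Ca < Na.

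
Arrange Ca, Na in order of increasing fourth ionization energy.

Ca, Na

After 3 electrons have been removed, what remains? Ca³⁺ is already 1 electron into the core; Na³⁺ is already 2 electrons into the core.
All of these are removing an electron from a noble-gas core or deeper; the smaller core (lower principal quantum number) is held far more tightly, and within a period the higher nuclear charge binds the same core more tightly.
The numbers (kJ/mol): Ca 6491, Na 9543.
So the fourth ionization energies run Ca < Na.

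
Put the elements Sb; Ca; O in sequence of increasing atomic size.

O is in period 2, group 16; Ca is in period 4, group 2; Sb is in period 5, group 15.
Atomic radius shrinks across a period as nuclear charge pulls the same shell inward, and grows down a group as new shells are added.
Here both period and group differ, so the two effects have to be weighed against each other.
Sb > O: both effects reinforce here, so Sb is clearly the larger of the two.
Ca > Sb: the two effects oppose for this pair; the across-period effect wins (171 vs 140 pm).
For reference (pm): O 63, Ca 171, Sb 140.
So from smallest to largest: O < Sb < Ca.

O < Sb < Ca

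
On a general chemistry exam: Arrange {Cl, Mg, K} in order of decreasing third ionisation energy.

Consider each +2 ion: Cl²⁺ still has 5 valence electrons; Mg²⁺ is the bare [Ne] core; K²⁺ is already 1 electron into the core.
Breaking into a closed-shell core is much more expensive than removing a leftover valence electron — K and Mg have the largest IE_3 here.
Approximate IE_3 values (kJ/mol): Cl 3822, Mg 7733, K 4420.
So the third ionization energies run Cl < K < Mg.

Mg > K > Cl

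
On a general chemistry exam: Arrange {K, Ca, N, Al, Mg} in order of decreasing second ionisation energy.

After 1 electron has been removed, what remains? K⁺ is the bare [Ar] core; Ca⁺ still has 1 valence electron; N⁺ still has 4 valence electrons; Al⁺ still has 2 valence electrons; Mg⁺ still has 1 valence electron.
Breaking into a closed-shell core is much more expensive than removing a leftover valence electron — K has the largest IE_2 here.
Valence configurations: Ca⁺ [Ar]4s¹, N⁺ [He]2s²2p², Al⁺ [Ne]3s², Mg⁺ [Ne]3s¹.
Tabulated IE_2 (kJ/mol): K 3052, Ca 1145, N 2856, Al 1817, Mg 1451.
Overall IE_2 order: Ca < Mg < Al < N < K.

K > N > Al > Mg > Ca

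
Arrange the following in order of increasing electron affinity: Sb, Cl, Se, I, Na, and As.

Na, As, Sb, Se, I, Cl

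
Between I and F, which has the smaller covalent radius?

F is in period 2, group 17; I is in period 5, group 17.
Moving right in a period, electrons are added to the same shell under a stronger nuclear pull, so atoms get smaller; moving down, a new shell is opened and atoms get larger.
All are in group 17, so atomic radius increases down the group.
So F has the smaller covalent radius (F < I).

F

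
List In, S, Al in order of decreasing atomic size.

Moving right in a period, electrons are added to the same shell under a stronger nuclear pull, so atoms get smaller; moving down, a new shell is opened and atoms get larger.
These span different periods and groups, so the two trends combine.
Al > S: Al lies to the left of S in period 3, so the across-period effect alone puts Al larger.
In > Al: In sits below Al in group 13, so the down-group effect alone puts In larger.
Tabulated atomic radius (pm): Al 126, S 103, In 142.
So from largest to smallest: In > Al > S.

In > Al > S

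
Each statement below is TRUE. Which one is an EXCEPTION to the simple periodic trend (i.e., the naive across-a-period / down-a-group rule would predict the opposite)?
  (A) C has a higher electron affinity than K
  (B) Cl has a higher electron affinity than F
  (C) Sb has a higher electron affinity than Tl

(B)

The general trend: electron affinity increases across a period and decreases down a group.
(A) C (period 2, group 14) vs K (period 4, group 1): the stated order agrees with the simple trend.
(B) Cl (period 3, group 17) vs F (period 2, group 17): the stated order contradicts the simple trend.
(C) Sb (period 5, group 15) vs Tl (period 6, group 13): the stated order agrees with the simple trend.
The exception is (B): F's small 2p subshell makes the incoming electron feel strong e⁻–e⁻ repulsion, so Cl actually releases more energy on gaining an electron.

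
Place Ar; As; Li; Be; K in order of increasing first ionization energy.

K, Li, Be, As, Ar

Removing the outermost electron gets harder across a period and easier down a group.
Here both period and group differ, so the two effects have to be weighed against each other.
Li > K: Li sits above K in group 1, so the down-group effect alone puts Li higher.
Be > Li: both are in period 2; the period trend gives Be the larger value.
As > Be: period and group pull opposite ways; the across-period shift dominates (947 vs 900 kJ/mol).
Ar > As: both effects reinforce here, so Ar is clearly the higher of the two.
For reference (kJ/mol): Li 520, Be 900, Ar 1521, K 419, As 947.
So from lowest to highest: K < Li < Be < As < Ar.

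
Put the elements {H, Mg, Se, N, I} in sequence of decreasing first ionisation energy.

N, H, I, Se, Mg

H is in period 1, group 1; N is in period 2, group 15; Mg is in period 3, group 2; Se is in period 4, group 16; I is in period 5, group 17.
Across a period the outer electron is held more tightly (higher IE₁); down a group it sits in a higher shell, more shielded, and comes off more easily.
These span different periods and groups, so the two trends combine.
Se > Mg: period and group pull opposite ways; the across-period shift dominates (941 vs 738 kJ/mol).
I > Se: the two effects oppose for this pair; the across-period effect wins (1008 vs 941 kJ/mol).
H > I: period and group pull opposite ways; the down-group shift dominates (1312 vs 1008 kJ/mol).
N > H: the two effects oppose for this pair; the across-period effect wins (1402 vs 1312 kJ/mol).
For reference (kJ/mol): H 1312, N 1402, Mg 738, Se 941, I 1008.
So from highest to lowest: N > H > I > Se > Mg.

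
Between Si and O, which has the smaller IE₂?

Si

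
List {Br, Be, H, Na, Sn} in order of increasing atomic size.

H < Be < Br < Sn < Na

Radius decreases left→right (rising Z_eff, same n) and increases top→bottom (higher n).
Neither a single period nor a single group — weigh both effects.
Be > H: the two effects oppose for this pair; the down-group effect wins (102 vs 32 pm).
Br > Be: period and group pull opposite ways; the down-group shift dominates (114 vs 102 pm).
Sn > Br: both effects reinforce here, so Sn is clearly the larger of the two.
Na > Sn: the two effects oppose for this pair; the across-period effect wins (155 vs 140 pm).
For reference (pm): H 32, Be 102, Na 155, Br 114, Sn 140.
So from smallest to largest: H < Be < Br < Sn < Na.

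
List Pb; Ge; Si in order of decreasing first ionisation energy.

Si, Ge, Pb

Removing the outermost electron gets harder across a period and easier down a group.
All are in group 14, so first ionization energy increases up the group.
So from highest to lowest: Si > Ge > Pb.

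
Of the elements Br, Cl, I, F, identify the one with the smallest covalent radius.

F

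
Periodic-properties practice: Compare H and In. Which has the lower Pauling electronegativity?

In

H is in period 1, group 1; In is in period 5, group 13.
EN rises left→right (higher Z_eff, smaller atoms) and falls top→bottom (larger, more shielded atoms).
Neither a single period nor a single group — weigh both effects.
H > In: period and group pull opposite ways; the down-group shift dominates (2.20 vs 1.78).
For reference (Pauling): H 2.20, In 1.78.
So In has the lower Pauling electronegativity (In < H).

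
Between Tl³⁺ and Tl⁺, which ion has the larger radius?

Both ions have Z = 81 protons, but Tl³⁺ has lost more electrons, so its remaining electrons feel a larger effective nuclear charge per electron and are pulled in more tightly.
Higher positive charge → smaller ion, so Tl⁺ > Tl³⁺.

Tl⁺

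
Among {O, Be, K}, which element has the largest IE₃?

Be

Consider each +2 ion: O²⁺ still has 4 valence electrons; Be²⁺ is the bare [He] core; K²⁺ is already 1 electron into the core.
Usually core removal costs more than valence removal, but here the competition is close: a tightly held n=2 valence electron can cost more to remove than an n=3 core electron, so the actual values have to decide it.
The numbers (kJ/mol): O 5300, Be 14849, K 4420.
Hence IE_3: K < O < Be.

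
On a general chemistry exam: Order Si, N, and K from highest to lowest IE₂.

K, N, Si

IE_2 is the cost of taking one more electron from the +1 cation: Si⁺ still has 3 valence electrons; N⁺ still has 4 valence electrons; K⁺ is the bare [Ar] core.
Core electrons are held far more tightly than valence electrons, so K tops the IE_2 order.
Valence configurations: Si⁺ [Ne]3s²3p¹, N⁺ [He]2s²2p².
Approximate IE_2 values (kJ/mol): Si 1577, N 2856, K 3052.
Putting it together, IE_2: Si < N < K.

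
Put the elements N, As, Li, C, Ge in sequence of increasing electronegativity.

Li < Ge < As < C < N

Li is in period 2, group 1; C is in period 2, group 14; N is in period 2, group 15; Ge is in period 4, group 14; As is in period 4, group 15.
Smaller atoms with higher effective nuclear charge are more electronegative.
Here both period and group differ, so the two effects have to be weighed against each other.
Ge > Li: the two effects oppose for this pair; the across-period effect wins (2.01 vs 0.98).
As > Ge: both are in period 4; the period trend gives As the larger value.
C > As: the two effects oppose for this pair; the down-group effect wins (2.55 vs 2.18).
N > C: both are in period 2; the period trend gives N the larger value.
For reference (Pauling): Li 0.98, C 2.55, N 3.04, Ge 2.01, As 2.18.
So from lowest to highest: Li < Ge < As < C < N.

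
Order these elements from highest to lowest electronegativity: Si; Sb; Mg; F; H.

H is in period 1, group 1; F is in period 2, group 17; Mg is in period 3, group 2; Si is in period 3, group 14; Sb is in period 5, group 15.
Smaller atoms with higher effective nuclear charge are more electronegative.
These span different periods and groups, so the two trends combine.
Si > Mg: both are in period 3; the period trend gives Si the larger value.
Sb > Si: the two effects oppose for this pair; the across-period effect wins (2.05 vs 1.90).
H > Sb: the two effects oppose for this pair; the down-group effect wins (2.20 vs 2.05).
F > H: the two effects oppose for this pair; the across-period effect wins (3.98 vs 2.20).
For reference (Pauling): H 2.20, F 3.98, Mg 1.31, Si 1.90, Sb 2.05.
So from highest to lowest: F > H > Sb > Si > Mg.

F > H > Sb > Si > Mg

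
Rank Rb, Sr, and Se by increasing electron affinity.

Sr < Rb < Se

Se is in period 4, group 16; Rb is in period 5, group 1; Sr is in period 5, group 2.
Atoms with high Z_eff and room in the valence shell (especially the halogens) have the most exothermic electron affinities.
These span different periods and groups, so the two trends combine.
Rb > Sr: this pair runs against the simple trend — see the exception note.
Se > Rb: both effects reinforce here, so Se is clearly the higher of the two.
Note the exception: Rb has a higher electron affinity than Sr, contrary to the simple trend — adding an electron to Sr (ns²) has to open a new, higher-energy np subshell, which is unfavourable.
Approximate values (kJ/mol): Se 195, Rb 47, Sr 5.
So from lowest to highest: Sr < Rb < Se.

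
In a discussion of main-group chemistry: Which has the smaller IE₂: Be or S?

After 1 electron has been removed, what remains? Be⁺ still has 1 valence electron; S⁺ still has 5 valence electrons.
All are still removing valence electrons, so compare the +1 ions as you would atoms: IE_2 generally rises across a period (higher Z_eff) and falls down a group (larger shell), subject to the usual subshell exceptions.
Valence configurations: Be⁺ [He]2s¹, S⁺ [Ne]3s²3p³.
The numbers (kJ/mol): Be 1757, S 2252.
Overall IE_2 order: Be < S.

Be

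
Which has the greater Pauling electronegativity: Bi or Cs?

Electronegativity increases across a period and decreases down a group, tracking effective nuclear charge and atomic size.
All lie in period 6, so electronegativity increases left to right.
So Bi has the greater Pauling electronegativity (Bi > Cs).

Bi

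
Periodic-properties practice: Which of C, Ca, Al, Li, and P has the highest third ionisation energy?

Li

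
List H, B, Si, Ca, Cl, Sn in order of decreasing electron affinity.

Cl > Si > Sn > H > B > Ca

Adding an electron releases more energy for atoms nearer the top right (short of the noble gases).
Here both period and group differ, so the two effects have to be weighed against each other.
B > Ca: relative to Ca, both the across-period and down-group shifts push B's electron affinity up.
H > B: period and group pull opposite ways; the down-group shift dominates (73 vs 27 kJ/mol).
Sn > H: the two effects oppose for this pair; the across-period effect wins (107 vs 73 kJ/mol).
Si > Sn: Si sits above Sn in group 14, so the down-group effect alone puts Si higher.
Cl > Si: Cl lies to the right of Si in period 3, so the across-period effect alone puts Cl higher.
For reference (kJ/mol): H 73, B 27, Si 134, Cl 349, Ca 2, Sn 107.
So from highest to lowest: Cl > Si > Sn > H > B > Ca.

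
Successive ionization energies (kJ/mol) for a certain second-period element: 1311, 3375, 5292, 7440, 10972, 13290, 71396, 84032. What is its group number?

Look for the largest jump between consecutive ionization energies: IE7/IE6 ≈ 5.4, far larger than any earlier ratio.
That jump marks the point where a core electron is being removed. So the atom has 6 valence electrons.
A main-group element with 6 valence electrons is in group 16.

Group 16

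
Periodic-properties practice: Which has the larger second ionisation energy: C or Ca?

C

The second ionization energy removes an electron from the +1 ion. For each element: C⁺ still has 3 valence electrons; Ca⁺ still has 1 valence electron.
All are still removing valence electrons, so compare the +1 ions as you would atoms: IE_2 generally rises across a period (higher Z_eff) and falls down a group (larger shell), subject to the usual subshell exceptions.
Valence configurations: C⁺ [He]2s²2p¹, Ca⁺ [Ar]4s¹.
Approximate IE_2 values (kJ/mol): C 2353, Ca 1145.
So the second ionization energies run Ca < C.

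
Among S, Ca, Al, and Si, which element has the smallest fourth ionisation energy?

Si

The fourth ionization energy removes an electron from the +3 ion. For each element: S³⁺ still has 3 valence electrons; Ca³⁺ is already 1 electron into the core; Al³⁺ is the bare [Ne] core; Si³⁺ still has 1 valence electron.
Breaking into a closed-shell core is much more expensive than removing a leftover valence electron — Ca and Al have the largest IE_4 here.
Valence configurations: S³⁺ [Ne]3s²3p¹, Si³⁺ [Ne]3s¹.
Approximate IE_4 values (kJ/mol): S 4556, Ca 6491, Al 11577, Si 4356.
So the fourth ionization energies run Si < S < Ca < Al.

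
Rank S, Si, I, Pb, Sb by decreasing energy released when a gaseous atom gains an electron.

I > S > Si > Sb > Pb

Si is in period 3, group 14; S is in period 3, group 16; Sb is in period 5, group 15; I is in period 5, group 17; Pb is in period 6, group 14.
Electron affinity generally becomes more exothermic across a period toward the halogens and less exothermic down a group.
These span different periods and groups, so the two trends combine.
Sb > Pb: relative to Pb, both the across-period and down-group shifts push Sb's electron affinity up.
Si > Sb: period and group pull opposite ways; the down-group shift dominates (134 vs 103 kJ/mol).
S > Si: S lies to the right of Si in period 3, so the across-period effect alone puts S higher.
I > S: the two effects oppose for this pair; the across-period effect wins (295 vs 200 kJ/mol).
Approximate values (kJ/mol): Si 134, S 200, Sb 103, I 295, Pb 35.
So from highest to lowest: I > S > Si > Sb > Pb.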